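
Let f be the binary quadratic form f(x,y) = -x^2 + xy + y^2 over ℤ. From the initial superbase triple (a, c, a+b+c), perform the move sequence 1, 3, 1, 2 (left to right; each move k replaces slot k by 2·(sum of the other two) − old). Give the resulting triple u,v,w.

start (-1,1,1) = (f(1,0),f(0,1),f(1,1))
replace slot 1: 2·(1+1) − (-1) = 5 → (5,1,1)
replace slot 3: 2·(5+1) − 1 = 11 → (5,1,11)
replace slot 1: 2·(1+11) − 5 = 19 → (19,1,11)
replace slot 2: 2·(19+11) − 1 = 59 → (19,59,11)

19,59,11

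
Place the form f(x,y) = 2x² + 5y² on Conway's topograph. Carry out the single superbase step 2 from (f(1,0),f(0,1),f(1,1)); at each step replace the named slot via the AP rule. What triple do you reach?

start (2,5,7) = (f(1,0),f(0,1),f(1,1))
replace slot 2: 2·(2+7) − 5 = 13 → (2,13,7)

2,13,7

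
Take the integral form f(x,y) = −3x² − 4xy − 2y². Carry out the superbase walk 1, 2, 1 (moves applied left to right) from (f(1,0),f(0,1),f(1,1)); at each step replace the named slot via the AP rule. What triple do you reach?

start (-3,-2,-9) = (f(1,0),f(0,1),f(1,1))
replace slot 1: 2·((-2)+(-9)) − (-3) = -19 → (-19,-2,-9)
replace slot 2: 2·((-19)+(-9)) − (-2) = -54 → (-19,-54,-9)
replace slot 1: 2·((-54)+(-9)) − (-19) = -107 → (-107,-54,-9)

-107,-54,-9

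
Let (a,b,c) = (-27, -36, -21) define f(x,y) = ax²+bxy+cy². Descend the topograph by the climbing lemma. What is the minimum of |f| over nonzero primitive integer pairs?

translate: b→-18 (≡36 mod 54), so (27,36,21)→(27,-18,12)
flip: (27,-18,12)→(12,18,27)
translate: b→-6 (≡18 mod 24), so (12,18,27)→(12,-6,21)
reduced (well bottom): (12,-6,21) with a≤c, −a<b≤a
well minimum |f| = |-12| = 12 (negative-definite)

12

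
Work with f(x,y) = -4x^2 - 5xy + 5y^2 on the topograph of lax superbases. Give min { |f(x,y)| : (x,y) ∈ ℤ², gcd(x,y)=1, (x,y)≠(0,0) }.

descent: ρ → (5,5,-4)  [lands on river]
river: ρ → (-4,3,6)
river: ρ → (6,9,-1)
river: ρ → (-1,9,6)
river: ρ → (6,3,-4)
river: ρ → (-4,5,5)
closes: descent 1, river 6
min |a| on river = 1

1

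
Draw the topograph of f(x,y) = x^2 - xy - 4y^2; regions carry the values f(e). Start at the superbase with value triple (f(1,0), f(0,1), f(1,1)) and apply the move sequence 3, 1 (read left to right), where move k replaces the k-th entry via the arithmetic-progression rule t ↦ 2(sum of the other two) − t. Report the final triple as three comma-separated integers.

start (1,-4,-4) = (f(1,0),f(0,1),f(1,1))
replace slot 3: 2·(1+(-4)) − (-4) = -2 → (1,-4,-2)
replace slot 1: 2·((-4)+(-2)) − 1 = -13 → (-13,-4,-2)

-13,-4,-2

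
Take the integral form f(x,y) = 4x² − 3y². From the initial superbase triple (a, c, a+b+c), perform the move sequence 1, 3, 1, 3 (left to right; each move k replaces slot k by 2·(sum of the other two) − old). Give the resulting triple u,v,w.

start (4,-3,1) = (f(1,0),f(0,1),f(1,1))
replace slot 1: 2·((-3)+1) − 4 = -8 → (-8,-3,1)
replace slot 3: 2·((-8)+(-3)) − 1 = -23 → (-8,-3,-23)
replace slot 1: 2·((-3)+(-23)) − (-8) = -44 → (-44,-3,-23)
replace slot 3: 2·((-44)+(-3)) − (-23) = -71 → (-44,-3,-71)

-44,-3,-71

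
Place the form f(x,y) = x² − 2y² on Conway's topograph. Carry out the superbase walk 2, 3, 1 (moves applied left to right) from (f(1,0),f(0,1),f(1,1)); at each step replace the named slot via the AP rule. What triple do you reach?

start (1,-2,-1) = (f(1,0),f(0,1),f(1,1))
replace slot 2: 2·(1+(-1)) − (-2) = 2 → (1,2,-1)
replace slot 3: 2·(1+2) − (-1) = 7 → (1,2,7)
replace slot 1: 2·(2+7) − 1 = 17 → (17,2,7)

17,2,7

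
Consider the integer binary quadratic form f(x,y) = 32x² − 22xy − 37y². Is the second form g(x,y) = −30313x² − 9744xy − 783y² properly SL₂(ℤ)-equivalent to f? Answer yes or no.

D₁ = 5220, D₂ = 5220
river cycle of f (length 8): (-37, 22, 32), (32, 42, -27), (-27, 66, 8), (8, 62, -43), (-43, 24, 27), (27, 30, -40), (-40, 50, 17), (17, 52, -37)
river cycle of g (length 8): (-37, 22, 32), (32, 42, -27), (-27, 66, 8), (8, 62, -43), (-43, 24, 27), (27, 30, -40), (-40, 50, 17), (17, 52, -37)
cycles coincide ⇒ equivalent

yes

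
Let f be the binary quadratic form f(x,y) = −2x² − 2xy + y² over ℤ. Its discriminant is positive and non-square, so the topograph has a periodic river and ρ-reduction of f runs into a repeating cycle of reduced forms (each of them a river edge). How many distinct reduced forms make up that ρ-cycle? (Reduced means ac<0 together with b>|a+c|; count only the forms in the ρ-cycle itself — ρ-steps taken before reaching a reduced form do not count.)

D = 12, ⌊√D⌋ = 3
descent: ρ → (1,2,-2)  [lands on river]
river: ρ → (-2,2,1)
ρ-cycle length = 2 (tail of 1 descent step not counted)

2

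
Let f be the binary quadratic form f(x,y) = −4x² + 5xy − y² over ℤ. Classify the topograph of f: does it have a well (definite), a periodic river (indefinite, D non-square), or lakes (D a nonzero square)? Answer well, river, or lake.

D = b²−4ac = 5² − 4·(-4)·(-1) = 9
D = 3² is a perfect square ⇒ form factors over ℤ ⇒ lakes

lake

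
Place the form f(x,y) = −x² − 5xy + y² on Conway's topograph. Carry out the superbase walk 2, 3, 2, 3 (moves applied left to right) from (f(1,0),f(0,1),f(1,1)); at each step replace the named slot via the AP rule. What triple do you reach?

start (-1,1,-5) = (f(1,0),f(0,1),f(1,1))
replace slot 2: 2·((-1)+(-5)) − 1 = -13 → (-1,-13,-5)
replace slot 3: 2·((-1)+(-13)) − (-5) = -23 → (-1,-13,-23)
replace slot 2: 2·((-1)+(-23)) − (-13) = -35 → (-1,-35,-23)
replace slot 3: 2·((-1)+(-35)) − (-23) = -49 → (-1,-35,-49)

-1,-35,-49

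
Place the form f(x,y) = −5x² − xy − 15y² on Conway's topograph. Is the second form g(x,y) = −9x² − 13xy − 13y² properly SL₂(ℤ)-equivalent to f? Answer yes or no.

D₁ = -299, D₂ = -299
f is negative-definite; reduce −f:
−f: reduced (well bottom): (5,1,15) with a≤c, −a<b≤a
flip sign back: reduced form of f is (-5,-1,-15)
g is negative-definite; reduce −g:
−g: translate: b→-5 (≡13 mod 18), so (9,13,13)→(9,-5,9)
−g: flip: (9,-5,9)→(9,5,9)
−g: reduced (well bottom): (9,5,9) with a≤c, −a<b≤a
flip sign back: reduced form of g is (-9,-5,-9)
reduced forms (-5, -1, -15) vs (-9, -5, -9) ⇒ inequivalent

no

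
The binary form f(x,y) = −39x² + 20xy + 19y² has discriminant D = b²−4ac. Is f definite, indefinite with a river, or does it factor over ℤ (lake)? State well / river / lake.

D = b²−4ac = 20² − 4·(-39)·19 = 3364
D = 58² is a perfect square ⇒ form factors over ℤ ⇒ lakes

lake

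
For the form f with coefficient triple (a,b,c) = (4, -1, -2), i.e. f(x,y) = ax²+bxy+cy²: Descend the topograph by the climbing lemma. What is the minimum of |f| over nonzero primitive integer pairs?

descent: ρ → (-2,5,1)  [lands on river]
river: ρ → (1,5,-2)
river: ρ → (-2,3,3)
river: ρ → (3,3,-2)
closes: descent 1, river 4
min |a| on river = 1

1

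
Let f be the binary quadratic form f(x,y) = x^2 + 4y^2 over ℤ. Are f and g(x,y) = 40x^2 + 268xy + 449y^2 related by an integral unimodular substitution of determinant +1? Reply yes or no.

D₁ = -16, D₂ = -16
f: reduced (well bottom): (1,0,4) with a≤c, −a<b≤a
g: translate: b→28 (≡268 mod 80), so (40,268,449)→(40,28,5)
g: flip: (40,28,5)→(5,-28,40)
g: translate: b→2 (≡-28 mod 10), so (5,-28,40)→(5,2,1)
g: flip: (5,2,1)→(1,-2,5)
g: translate: b→0 (≡-2 mod 2), so (1,-2,5)→(1,0,4)
g: reduced (well bottom): (1,0,4) with a≤c, −a<b≤a
reduced forms (1, 0, 4) vs (1, 0, 4) ⇒ equivalent

yes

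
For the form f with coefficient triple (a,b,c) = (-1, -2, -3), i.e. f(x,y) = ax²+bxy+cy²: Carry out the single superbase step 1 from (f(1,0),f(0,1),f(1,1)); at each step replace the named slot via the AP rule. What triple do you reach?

start (-1,-3,-6) = (f(1,0),f(0,1),f(1,1))
replace slot 1: 2·((-3)+(-6)) − (-1) = -17 → (-17,-3,-6)

-17,-3,-6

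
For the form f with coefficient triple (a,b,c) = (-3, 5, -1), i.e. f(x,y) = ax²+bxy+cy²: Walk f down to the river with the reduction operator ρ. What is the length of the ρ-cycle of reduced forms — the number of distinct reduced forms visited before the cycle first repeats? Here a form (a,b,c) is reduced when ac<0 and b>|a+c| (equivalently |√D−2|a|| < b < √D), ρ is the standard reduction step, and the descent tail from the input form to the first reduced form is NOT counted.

D = 13, ⌊√D⌋ = 3
descent: ρ → (-1,3,1)  [lands on river]
river: ρ → (1,3,-1)
ρ-cycle length = 2 (tail of 1 descent step not counted)

2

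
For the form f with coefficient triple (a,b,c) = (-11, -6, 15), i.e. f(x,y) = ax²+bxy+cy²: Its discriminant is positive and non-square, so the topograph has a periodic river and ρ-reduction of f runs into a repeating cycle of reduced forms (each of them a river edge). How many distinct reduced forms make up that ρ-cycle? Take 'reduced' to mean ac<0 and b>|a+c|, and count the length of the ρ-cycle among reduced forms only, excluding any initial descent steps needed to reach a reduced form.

D = 696, ⌊√D⌋ = 26
descent: ρ → (15,6,-11)  [lands on river]
river: ρ → (-11,16,10)
river: ρ → (10,24,-3)
river: ρ → (-3,24,10)
river: ρ → (10,16,-11)
river: ρ → (-11,6,15)
river: ρ → (15,24,-2)
river: ρ → (-2,24,15)
ρ-cycle length = 8 (tail of 1 descent step not counted)

8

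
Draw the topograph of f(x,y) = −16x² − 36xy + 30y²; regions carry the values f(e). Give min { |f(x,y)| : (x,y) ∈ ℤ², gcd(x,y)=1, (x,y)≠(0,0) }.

descent: ρ → (30,36,-16)  [lands on river]
river: ρ → (-16,28,38)
river: ρ → (38,48,-6)
river: ρ → (-6,48,38)
river: ρ → (38,28,-16)
river: ρ → (-16,36,30)
river: ρ → (30,24,-22)
river: ρ → (-22,20,32)
river: ρ → (32,44,-10)
river: ρ → (-10,56,2)
river: ρ → (2,56,-10)
river: ρ → (-10,44,32)
river: ρ → (32,20,-22)
river: ρ → (-22,24,30)
closes: descent 1, river 14
min |a| on river = 2

2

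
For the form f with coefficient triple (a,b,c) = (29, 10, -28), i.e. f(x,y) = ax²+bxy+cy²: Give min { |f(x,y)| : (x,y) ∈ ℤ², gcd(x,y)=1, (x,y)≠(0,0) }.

river: ρ → (-28,46,11)
river: ρ → (11,42,-36)
river: ρ → (-36,30,17)
river: ρ → (17,38,-28)
river: ρ → (-28,18,27)
river: ρ → (27,36,-19)
river: ρ → (-19,40,23)
river: ρ → (23,52,-7)
river: ρ → (-7,46,44)
river: ρ → (44,42,-9)
river: ρ → (-9,48,29)
river: ρ → (29,10,-28)
closes: descent 0, river 12
min |a| on river = 7

7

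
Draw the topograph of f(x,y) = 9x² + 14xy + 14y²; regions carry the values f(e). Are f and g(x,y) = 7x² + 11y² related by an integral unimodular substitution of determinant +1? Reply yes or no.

D₁ = -308, D₂ = -308
f: translate: b→-4 (≡14 mod 18), so (9,14,14)→(9,-4,9)
f: flip: (9,-4,9)→(9,4,9)
f: reduced (well bottom): (9,4,9) with a≤c, −a<b≤a
g: reduced (well bottom): (7,0,11) with a≤c, −a<b≤a
reduced forms (9, 4, 9) vs (7, 0, 11) ⇒ inequivalent

no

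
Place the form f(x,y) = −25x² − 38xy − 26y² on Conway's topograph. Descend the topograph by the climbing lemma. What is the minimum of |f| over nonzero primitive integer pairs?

translate: b→-12 (≡38 mod 50), so (25,38,26)→(25,-12,13)
flip: (25,-12,13)→(13,12,25)
reduced (well bottom): (13,12,25) with a≤c, −a<b≤a
well minimum |f| = |-13| = 13 (negative-definite)

13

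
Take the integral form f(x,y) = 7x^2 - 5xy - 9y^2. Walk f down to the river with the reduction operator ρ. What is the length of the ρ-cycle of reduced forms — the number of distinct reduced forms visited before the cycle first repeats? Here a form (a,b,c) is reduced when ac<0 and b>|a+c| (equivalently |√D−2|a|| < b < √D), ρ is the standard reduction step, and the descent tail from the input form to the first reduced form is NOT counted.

D = 277, ⌊√D⌋ = 16
descent: ρ → (-9,5,7)  [lands on river]
river: ρ → (7,9,-7)
river: ρ → (-7,5,9)
river: ρ → (9,13,-3)
river: ρ → (-3,11,13)
river: ρ → (13,15,-1)
river: ρ → (-1,15,13)
river: ρ → (13,11,-3)
river: ρ → (-3,13,9)
river: ρ → (9,5,-7)
river: ρ → (-7,9,7)
river: ρ → (7,5,-9)
river: ρ → (-9,13,3)
river: ρ → (3,11,-13)
river: ρ → (-13,15,1)
river: ρ → (1,15,-13)
river: ρ → (-13,11,3)
river: ρ → (3,13,-9)
ρ-cycle length = 18 (tail of 1 descent step not counted)

18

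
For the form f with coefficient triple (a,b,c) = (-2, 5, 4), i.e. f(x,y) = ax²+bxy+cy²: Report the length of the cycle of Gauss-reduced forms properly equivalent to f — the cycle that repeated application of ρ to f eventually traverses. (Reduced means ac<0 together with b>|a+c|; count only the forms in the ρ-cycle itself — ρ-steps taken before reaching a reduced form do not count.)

D = 57, ⌊√D⌋ = 7
river: ρ → (4,3,-3)
river: ρ → (-3,3,4)
river: ρ → (4,5,-2)
river: ρ → (-2,7,1)
river: ρ → (1,7,-2)
river: ρ → (-2,5,4)
ρ-cycle length = 6 (tail of 0 descent steps not counted)

6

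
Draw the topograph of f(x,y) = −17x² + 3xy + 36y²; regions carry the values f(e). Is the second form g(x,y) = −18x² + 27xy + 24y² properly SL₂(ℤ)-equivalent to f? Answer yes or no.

D₁ = 2457, D₂ = 2457
river cycle of f (length 22): (-17, 37, 16), (16, 27, -27), (-27, 27, 16), (16, 37, -17), (-17, 31, 22), (22, 13, -26), (-26, 39, 9), (9, 33, -38), (-38, 43, 4), (4, 45, -27), … (12 more)
river cycle of g (length 8): (24, 21, -21), (-21, 21, 24), (24, 27, -18), (-18, 45, 6), (6, 39, -39), (-39, 39, 6), (6, 45, -18), (-18, 27, 24)
cycles differ ⇒ inequivalent

no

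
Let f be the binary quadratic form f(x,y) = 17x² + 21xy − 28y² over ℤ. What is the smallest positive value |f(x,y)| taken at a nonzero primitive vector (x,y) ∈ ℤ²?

river: ρ → (-28,35,10)
river: ρ → (10,45,-8)
river: ρ → (-8,35,35)
river: ρ → (35,35,-8)
river: ρ → (-8,45,10)
river: ρ → (10,35,-28)
river: ρ → (-28,21,17)
river: ρ → (17,47,-2)
river: ρ → (-2,45,40)
river: ρ → (40,35,-7)
river: ρ → (-7,35,40)
river: ρ → (40,45,-2)
river: ρ → (-2,47,17)
river: ρ → (17,21,-28)
closes: descent 0, river 14
min |a| on river = 2

2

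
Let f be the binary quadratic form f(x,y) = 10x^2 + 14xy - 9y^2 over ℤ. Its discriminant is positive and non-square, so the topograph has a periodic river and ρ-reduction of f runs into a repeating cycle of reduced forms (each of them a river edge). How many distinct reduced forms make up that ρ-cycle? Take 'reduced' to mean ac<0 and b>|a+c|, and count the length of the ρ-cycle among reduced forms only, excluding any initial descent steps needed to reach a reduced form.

D = 556, ⌊√D⌋ = 23
river: ρ → (-9,22,2)
river: ρ → (2,22,-9)
river: ρ → (-9,14,10)
river: ρ → (10,6,-13)
river: ρ → (-13,20,3)
river: ρ → (3,22,-6)
river: ρ → (-6,14,15)
river: ρ → (15,16,-5)
river: ρ → (-5,14,18)
river: ρ → (18,22,-1)
river: ρ → (-1,22,18)
river: ρ → (18,14,-5)
river: ρ → (-5,16,15)
river: ρ → (15,14,-6)
river: ρ → (-6,22,3)
river: ρ → (3,20,-13)
river: ρ → (-13,6,10)
river: ρ → (10,14,-9)
ρ-cycle length = 18 (tail of 0 descent steps not counted)

18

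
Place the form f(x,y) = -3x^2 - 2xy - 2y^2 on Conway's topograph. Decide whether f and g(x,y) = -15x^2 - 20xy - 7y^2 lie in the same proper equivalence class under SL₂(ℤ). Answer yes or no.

D₁ = -20, D₂ = -20
f is negative-definite; reduce −f:
−f: flip: (3,2,2)→(2,-2,3)
−f: translate: b→2 (≡-2 mod 4), so (2,-2,3)→(2,2,3)
−f: reduced (well bottom): (2,2,3) with a≤c, −a<b≤a
flip sign back: reduced form of f is (-2,-2,-3)
g is negative-definite; reduce −g:
−g: translate: b→-10 (≡20 mod 30), so (15,20,7)→(15,-10,2)
−g: flip: (15,-10,2)→(2,10,15)
−g: translate: b→2 (≡10 mod 4), so (2,10,15)→(2,2,3)
−g: reduced (well bottom): (2,2,3) with a≤c, −a<b≤a
flip sign back: reduced form of g is (-2,-2,-3)
reduced forms (-2, -2, -3) vs (-2, -2, -3) ⇒ equivalent

yes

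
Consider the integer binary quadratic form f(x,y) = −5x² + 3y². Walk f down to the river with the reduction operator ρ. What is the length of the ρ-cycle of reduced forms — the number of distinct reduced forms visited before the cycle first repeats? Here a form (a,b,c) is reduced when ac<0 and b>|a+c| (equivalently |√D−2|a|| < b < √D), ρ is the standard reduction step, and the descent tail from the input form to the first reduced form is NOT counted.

D = 60, ⌊√D⌋ = 7
descent: ρ → (3,6,-2)  [lands on river]
river: ρ → (-2,6,3)
ρ-cycle length = 2 (tail of 1 descent step not counted)

2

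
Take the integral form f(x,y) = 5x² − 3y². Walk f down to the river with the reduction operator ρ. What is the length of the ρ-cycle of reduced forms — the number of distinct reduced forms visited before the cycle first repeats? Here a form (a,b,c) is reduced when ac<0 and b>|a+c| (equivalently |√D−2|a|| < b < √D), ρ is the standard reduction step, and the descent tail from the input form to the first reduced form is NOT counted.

D = 60, ⌊√D⌋ = 7
descent: ρ → (-3,6,2)  [lands on river]
river: ρ → (2,6,-3)
ρ-cycle length = 2 (tail of 1 descent step not counted)

2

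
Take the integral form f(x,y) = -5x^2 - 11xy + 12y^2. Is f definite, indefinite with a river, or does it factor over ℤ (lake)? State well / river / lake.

D = b²−4ac = (-11)² − 4·(-5)·12 = 361
D = 19² is a perfect square ⇒ form factors over ℤ ⇒ lakes

lake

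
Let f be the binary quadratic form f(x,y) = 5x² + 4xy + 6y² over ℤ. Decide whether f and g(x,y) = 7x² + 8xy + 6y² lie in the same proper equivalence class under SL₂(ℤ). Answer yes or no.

D₁ = -104, D₂ = -104
f: reduced (well bottom): (5,4,6) with a≤c, −a<b≤a
g: translate: b→-6 (≡8 mod 14), so (7,8,6)→(7,-6,5)
g: flip: (7,-6,5)→(5,6,7)
g: translate: b→-4 (≡6 mod 10), so (5,6,7)→(5,-4,6)
g: reduced (well bottom): (5,-4,6) with a≤c, −a<b≤a
reduced forms (5, 4, 6) vs (5, -4, 6) ⇒ inequivalent

no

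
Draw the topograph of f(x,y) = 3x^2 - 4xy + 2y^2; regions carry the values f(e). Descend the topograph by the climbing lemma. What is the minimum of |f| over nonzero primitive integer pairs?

translate: b→2 (≡-4 mod 6), so (3,-4,2)→(3,2,1)
flip: (3,2,1)→(1,-2,3)
translate: b→0 (≡-2 mod 2), so (1,-2,3)→(1,0,2)
reduced (well bottom): (1,0,2) with a≤c, −a<b≤a
well minimum = a = 1

1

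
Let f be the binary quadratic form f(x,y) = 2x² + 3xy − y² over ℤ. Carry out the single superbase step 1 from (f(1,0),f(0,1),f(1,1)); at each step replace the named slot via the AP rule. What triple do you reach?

start (2,-1,4) = (f(1,0),f(0,1),f(1,1))
replace slot 1: 2·((-1)+4) − 2 = 4 → (4,-1,4)

4,-1,4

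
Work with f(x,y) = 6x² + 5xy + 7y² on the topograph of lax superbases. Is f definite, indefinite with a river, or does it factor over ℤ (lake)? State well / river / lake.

D = b²−4ac = 5² − 4·6·7 = -143
D < 0 ⇒ definite ⇒ every region one sign ⇒ single well

well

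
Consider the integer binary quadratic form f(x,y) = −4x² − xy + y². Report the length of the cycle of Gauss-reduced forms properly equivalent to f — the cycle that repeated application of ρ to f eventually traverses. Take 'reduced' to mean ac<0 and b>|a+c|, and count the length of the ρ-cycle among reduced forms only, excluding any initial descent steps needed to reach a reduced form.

D = 17, ⌊√D⌋ = 4
descent: ρ → (1,3,-2)  [lands on river]
river: ρ → (-2,1,2)
river: ρ → (2,3,-1)
river: ρ → (-1,3,2)
river: ρ → (2,1,-2)
river: ρ → (-2,3,1)
ρ-cycle length = 6 (tail of 1 descent step not counted)

6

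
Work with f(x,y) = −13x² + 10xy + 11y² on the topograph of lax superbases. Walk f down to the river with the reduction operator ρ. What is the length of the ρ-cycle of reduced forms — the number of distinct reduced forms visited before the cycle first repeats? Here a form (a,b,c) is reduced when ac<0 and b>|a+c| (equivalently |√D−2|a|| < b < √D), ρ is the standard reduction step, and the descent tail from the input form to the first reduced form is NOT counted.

D = 672, ⌊√D⌋ = 25
river: ρ → (11,12,-12)
river: ρ → (-12,12,11)
river: ρ → (11,10,-13)
river: ρ → (-13,16,8)
river: ρ → (8,16,-13)
river: ρ → (-13,10,11)
ρ-cycle length = 6 (tail of 0 descent steps not counted)

6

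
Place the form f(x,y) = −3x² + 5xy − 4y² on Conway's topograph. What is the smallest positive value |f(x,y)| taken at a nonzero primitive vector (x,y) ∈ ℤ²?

translate: b→1 (≡-5 mod 6), so (3,-5,4)→(3,1,2)
flip: (3,1,2)→(2,-1,3)
reduced (well bottom): (2,-1,3) with a≤c, −a<b≤a
well minimum |f| = |-2| = 2 (negative-definite)

2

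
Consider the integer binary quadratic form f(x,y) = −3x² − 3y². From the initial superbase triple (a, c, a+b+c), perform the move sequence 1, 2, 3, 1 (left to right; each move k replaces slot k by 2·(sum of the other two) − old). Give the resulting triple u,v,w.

start (-3,-3,-6) = (f(1,0),f(0,1),f(1,1))
replace slot 1: 2·((-3)+(-6)) − (-3) = -15 → (-15,-3,-6)
replace slot 2: 2·((-15)+(-6)) − (-3) = -39 → (-15,-39,-6)
replace slot 3: 2·((-15)+(-39)) − (-6) = -102 → (-15,-39,-102)
replace slot 1: 2·((-39)+(-102)) − (-15) = -267 → (-267,-39,-102)

-267,-39,-102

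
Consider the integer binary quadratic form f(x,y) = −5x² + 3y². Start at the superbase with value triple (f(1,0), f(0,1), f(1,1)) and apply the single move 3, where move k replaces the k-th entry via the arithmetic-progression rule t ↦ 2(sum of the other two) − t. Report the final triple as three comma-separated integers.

start (-5,3,-2) = (f(1,0),f(0,1),f(1,1))
replace slot 3: 2·((-5)+3) − (-2) = -2 → (-5,3,-2)

-5,3,-2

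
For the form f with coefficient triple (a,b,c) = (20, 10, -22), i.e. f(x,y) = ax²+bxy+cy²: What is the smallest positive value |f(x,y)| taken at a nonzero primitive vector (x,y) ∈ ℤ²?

river: ρ → (-22,34,8)
river: ρ → (8,30,-30)
river: ρ → (-30,30,8)
river: ρ → (8,34,-22)
river: ρ → (-22,10,20)
river: ρ → (20,30,-12)
river: ρ → (-12,42,2)
river: ρ → (2,42,-12)
river: ρ → (-12,30,20)
river: ρ → (20,10,-22)
closes: descent 0, river 10
min |a| on river = 2

2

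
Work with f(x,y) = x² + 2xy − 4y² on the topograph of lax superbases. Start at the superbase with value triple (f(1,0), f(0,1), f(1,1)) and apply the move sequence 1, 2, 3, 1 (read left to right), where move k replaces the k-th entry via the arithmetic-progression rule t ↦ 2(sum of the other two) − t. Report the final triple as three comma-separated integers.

start (1,-4,-1) = (f(1,0),f(0,1),f(1,1))
replace slot 1: 2·((-4)+(-1)) − 1 = -11 → (-11,-4,-1)
replace slot 2: 2·((-11)+(-1)) − (-4) = -20 → (-11,-20,-1)
replace slot 3: 2·((-11)+(-20)) − (-1) = -61 → (-11,-20,-61)
replace slot 1: 2·((-20)+(-61)) − (-11) = -151 → (-151,-20,-61)

-151,-20,-61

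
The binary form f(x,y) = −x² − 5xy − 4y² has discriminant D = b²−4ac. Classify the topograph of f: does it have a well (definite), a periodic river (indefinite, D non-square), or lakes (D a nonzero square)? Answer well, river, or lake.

D = b²−4ac = (-5)² − 4·(-1)·(-4) = 9
D = 3² is a perfect square ⇒ form factors over ℤ ⇒ lakes

lake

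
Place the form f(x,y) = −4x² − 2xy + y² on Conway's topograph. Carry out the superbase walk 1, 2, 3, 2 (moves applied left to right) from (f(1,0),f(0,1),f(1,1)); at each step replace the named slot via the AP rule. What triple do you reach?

start (-4,1,-5) = (f(1,0),f(0,1),f(1,1))
replace slot 1: 2·(1+(-5)) − (-4) = -4 → (-4,1,-5)
replace slot 2: 2·((-4)+(-5)) − 1 = -19 → (-4,-19,-5)
replace slot 3: 2·((-4)+(-19)) − (-5) = -41 → (-4,-19,-41)
replace slot 2: 2·((-4)+(-41)) − (-19) = -71 → (-4,-71,-41)

-4,-71,-41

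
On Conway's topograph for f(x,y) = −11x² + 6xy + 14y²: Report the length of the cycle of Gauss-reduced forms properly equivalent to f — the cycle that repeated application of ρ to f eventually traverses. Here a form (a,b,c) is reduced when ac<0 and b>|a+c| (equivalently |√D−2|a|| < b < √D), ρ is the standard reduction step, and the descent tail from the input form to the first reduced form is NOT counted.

D = 652, ⌊√D⌋ = 25
river: ρ → (14,22,-3)
river: ρ → (-3,20,21)
river: ρ → (21,22,-2)
river: ρ → (-2,22,21)
river: ρ → (21,20,-3)
river: ρ → (-3,22,14)
river: ρ → (14,6,-11)
river: ρ → (-11,16,9)
river: ρ → (9,20,-7)
river: ρ → (-7,22,6)
river: ρ → (6,14,-19)
river: ρ → (-19,24,1)
river: ρ → (1,24,-19)
river: ρ → (-19,14,6)
river: ρ → (6,22,-7)
river: ρ → (-7,20,9)
river: ρ → (9,16,-11)
river: ρ → (-11,6,14)
ρ-cycle length = 18 (tail of 0 descent steps not counted)

18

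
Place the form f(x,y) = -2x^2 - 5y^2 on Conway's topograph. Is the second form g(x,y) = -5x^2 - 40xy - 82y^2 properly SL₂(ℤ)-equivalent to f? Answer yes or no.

D₁ = -40, D₂ = -40
f is negative-definite; reduce −f:
−f: reduced (well bottom): (2,0,5) with a≤c, −a<b≤a
flip sign back: reduced form of f is (-2,0,-5)
g is negative-definite; reduce −g:
−g: translate: b→0 (≡40 mod 10), so (5,40,82)→(5,0,2)
−g: flip: (5,0,2)→(2,0,5)
−g: reduced (well bottom): (2,0,5) with a≤c, −a<b≤a
flip sign back: reduced form of g is (-2,0,-5)
reduced forms (-2, 0, -5) vs (-2, 0, -5) ⇒ equivalent

yes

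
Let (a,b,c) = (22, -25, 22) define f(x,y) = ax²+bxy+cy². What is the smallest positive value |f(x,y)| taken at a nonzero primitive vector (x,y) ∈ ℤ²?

translate: b→19 (≡-25 mod 44), so (22,-25,22)→(22,19,19)
flip: (22,19,19)→(19,-19,22)
translate: b→19 (≡-19 mod 38), so (19,-19,22)→(19,19,22)
reduced (well bottom): (19,19,22) with a≤c, −a<b≤a
well minimum = a = 19

19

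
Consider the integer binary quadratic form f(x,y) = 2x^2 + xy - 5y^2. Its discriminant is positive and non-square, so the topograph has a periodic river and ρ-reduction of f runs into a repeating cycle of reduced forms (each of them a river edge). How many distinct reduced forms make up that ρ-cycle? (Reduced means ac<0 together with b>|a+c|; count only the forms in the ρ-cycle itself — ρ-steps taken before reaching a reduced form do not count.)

D = 41, ⌊√D⌋ = 6
descent: ρ → (-5,-1,2)
descent: ρ → (2,5,-2)  [lands on river]
river: ρ → (-2,3,4)
river: ρ → (4,5,-1)
river: ρ → (-1,5,4)
river: ρ → (4,3,-2)
river: ρ → (-2,5,2)
river: ρ → (2,3,-4)
river: ρ → (-4,5,1)
river: ρ → (1,5,-4)
river: ρ → (-4,3,2)
ρ-cycle length = 10 (tail of 2 descent steps not counted)

10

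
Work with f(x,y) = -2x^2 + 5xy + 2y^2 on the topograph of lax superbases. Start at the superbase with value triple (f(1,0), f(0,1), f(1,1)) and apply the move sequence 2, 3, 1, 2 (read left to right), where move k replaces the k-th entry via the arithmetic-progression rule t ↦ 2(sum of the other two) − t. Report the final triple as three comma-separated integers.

start (-2,2,5) = (f(1,0),f(0,1),f(1,1))
replace slot 2: 2·((-2)+5) − 2 = 4 → (-2,4,5)
replace slot 3: 2·((-2)+4) − 5 = -1 → (-2,4,-1)
replace slot 1: 2·(4+(-1)) − (-2) = 8 → (8,4,-1)
replace slot 2: 2·(8+(-1)) − 4 = 10 → (8,10,-1)

8,10,-1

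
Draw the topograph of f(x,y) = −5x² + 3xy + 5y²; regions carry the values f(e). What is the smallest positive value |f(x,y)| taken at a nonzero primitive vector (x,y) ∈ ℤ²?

river: ρ → (5,7,-3)
river: ρ → (-3,5,7)
river: ρ → (7,9,-1)
river: ρ → (-1,9,7)
river: ρ → (7,5,-3)
river: ρ → (-3,7,5)
river: ρ → (5,3,-5)
river: ρ → (-5,7,3)
river: ρ → (3,5,-7)
river: ρ → (-7,9,1)
river: ρ → (1,9,-7)
river: ρ → (-7,5,3)
river: ρ → (3,7,-5)
river: ρ → (-5,3,5)
closes: descent 0, river 14
min |a| on river = 1

1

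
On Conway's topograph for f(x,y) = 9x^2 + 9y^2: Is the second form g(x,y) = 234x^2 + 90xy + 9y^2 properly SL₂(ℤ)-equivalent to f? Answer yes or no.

D₁ = -324, D₂ = -324
f: reduced (well bottom): (9,0,9) with a≤c, −a<b≤a
g: flip: (234,90,9)→(9,-90,234)
g: translate: b→0 (≡-90 mod 18), so (9,-90,234)→(9,0,9)
g: reduced (well bottom): (9,0,9) with a≤c, −a<b≤a
reduced forms (9, 0, 9) vs (9, 0, 9) ⇒ equivalent

yes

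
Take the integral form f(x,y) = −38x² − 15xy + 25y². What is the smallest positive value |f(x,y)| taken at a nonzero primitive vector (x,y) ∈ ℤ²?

descent: ρ → (25,15,-38)  [lands on river]
river: ρ → (-38,61,2)
river: ρ → (2,63,-7)
river: ρ → (-7,63,2)
river: ρ → (2,61,-38)
river: ρ → (-38,15,25)
river: ρ → (25,35,-28)
river: ρ → (-28,21,32)
river: ρ → (32,43,-17)
river: ρ → (-17,59,8)
river: ρ → (8,53,-38)
river: ρ → (-38,23,23)
river: ρ → (23,23,-38)
river: ρ → (-38,53,8)
river: ρ → (8,59,-17)
river: ρ → (-17,43,32)
river: ρ → (32,21,-28)
river: ρ → (-28,35,25)
closes: descent 1, river 18
min |a| on river = 2

2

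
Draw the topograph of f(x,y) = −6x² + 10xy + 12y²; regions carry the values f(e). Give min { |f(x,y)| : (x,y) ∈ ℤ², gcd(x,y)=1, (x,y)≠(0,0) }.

river: ρ → (12,14,-4)
river: ρ → (-4,18,4)
river: ρ → (4,14,-12)
river: ρ → (-12,10,6)
river: ρ → (6,14,-8)
river: ρ → (-8,18,2)
river: ρ → (2,18,-8)
river: ρ → (-8,14,6)
river: ρ → (6,10,-12)
river: ρ → (-12,14,4)
river: ρ → (4,18,-4)
river: ρ → (-4,14,12)
river: ρ → (12,10,-6)
river: ρ → (-6,14,8)
river: ρ → (8,18,-2)
river: ρ → (-2,18,8)
river: ρ → (8,14,-6)
river: ρ → (-6,10,12)
closes: descent 0, river 18
min |a| on river = 2

2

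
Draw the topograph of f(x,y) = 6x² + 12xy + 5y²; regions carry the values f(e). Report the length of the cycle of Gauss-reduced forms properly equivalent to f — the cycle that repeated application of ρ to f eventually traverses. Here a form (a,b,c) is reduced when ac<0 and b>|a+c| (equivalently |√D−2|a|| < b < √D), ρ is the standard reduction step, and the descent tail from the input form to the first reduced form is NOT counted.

D = 24, ⌊√D⌋ = 4
descent: ρ → (5,-2,-1)
descent: ρ → (-1,4,2)  [lands on river]
river: ρ → (2,4,-1)
ρ-cycle length = 2 (tail of 2 descent steps not counted)

2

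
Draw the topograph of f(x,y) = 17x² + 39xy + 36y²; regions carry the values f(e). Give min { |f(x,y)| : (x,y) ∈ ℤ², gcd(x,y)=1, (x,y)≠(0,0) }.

translate: b→5 (≡39 mod 34), so (17,39,36)→(17,5,14)
flip: (17,5,14)→(14,-5,17)
reduced (well bottom): (14,-5,17) with a≤c, −a<b≤a
well minimum = a = 14

14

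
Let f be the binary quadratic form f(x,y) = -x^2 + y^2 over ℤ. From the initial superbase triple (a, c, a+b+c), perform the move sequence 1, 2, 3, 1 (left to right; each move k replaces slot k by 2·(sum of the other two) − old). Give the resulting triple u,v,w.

start (-1,1,0) = (f(1,0),f(0,1),f(1,1))
replace slot 1: 2·(1+0) − (-1) = 3 → (3,1,0)
replace slot 2: 2·(3+0) − 1 = 5 → (3,5,0)
replace slot 3: 2·(3+5) − 0 = 16 → (3,5,16)
replace slot 1: 2·(5+16) − 3 = 39 → (39,5,16)

39,5,16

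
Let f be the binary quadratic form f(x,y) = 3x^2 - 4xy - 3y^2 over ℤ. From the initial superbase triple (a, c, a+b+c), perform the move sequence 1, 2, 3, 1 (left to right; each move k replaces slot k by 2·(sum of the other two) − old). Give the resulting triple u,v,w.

start (3,-3,-4) = (f(1,0),f(0,1),f(1,1))
replace slot 1: 2·((-3)+(-4)) − 3 = -17 → (-17,-3,-4)
replace slot 2: 2·((-17)+(-4)) − (-3) = -39 → (-17,-39,-4)
replace slot 3: 2·((-17)+(-39)) − (-4) = -108 → (-17,-39,-108)
replace slot 1: 2·((-39)+(-108)) − (-17) = -277 → (-277,-39,-108)

-277,-39,-108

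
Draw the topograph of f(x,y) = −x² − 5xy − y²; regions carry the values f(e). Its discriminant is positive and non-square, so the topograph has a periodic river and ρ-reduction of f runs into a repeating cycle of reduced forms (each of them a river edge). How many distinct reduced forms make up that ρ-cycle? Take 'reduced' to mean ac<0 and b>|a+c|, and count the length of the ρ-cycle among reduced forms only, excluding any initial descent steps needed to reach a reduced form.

D = 21, ⌊√D⌋ = 4
descent: ρ → (-1,3,3)  [lands on river]
river: ρ → (3,3,-1)
ρ-cycle length = 2 (tail of 1 descent step not counted)

2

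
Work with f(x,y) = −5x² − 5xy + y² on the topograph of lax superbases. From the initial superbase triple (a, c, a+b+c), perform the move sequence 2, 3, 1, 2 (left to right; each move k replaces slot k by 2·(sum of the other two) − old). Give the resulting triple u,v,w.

start (-5,1,-9) = (f(1,0),f(0,1),f(1,1))
replace slot 2: 2·((-5)+(-9)) − 1 = -29 → (-5,-29,-9)
replace slot 3: 2·((-5)+(-29)) − (-9) = -59 → (-5,-29,-59)
replace slot 1: 2·((-29)+(-59)) − (-5) = -171 → (-171,-29,-59)
replace slot 2: 2·((-171)+(-59)) − (-29) = -431 → (-171,-431,-59)

-171,-431,-59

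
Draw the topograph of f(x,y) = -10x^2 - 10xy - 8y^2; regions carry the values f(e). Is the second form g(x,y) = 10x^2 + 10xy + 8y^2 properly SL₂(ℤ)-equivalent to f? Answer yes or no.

D₁ = -220, D₂ = -220
f is negative-definite; reduce −f:
−f: flip: (10,10,8)→(8,-10,10)
−f: translate: b→6 (≡-10 mod 16), so (8,-10,10)→(8,6,8)
−f: reduced (well bottom): (8,6,8) with a≤c, −a<b≤a
flip sign back: reduced form of f is (-8,-6,-8)
g: flip: (10,10,8)→(8,-10,10)
g: translate: b→6 (≡-10 mod 16), so (8,-10,10)→(8,6,8)
g: reduced (well bottom): (8,6,8) with a≤c, −a<b≤a
reduced forms (-8, -6, -8) vs (8, 6, 8) ⇒ inequivalent

no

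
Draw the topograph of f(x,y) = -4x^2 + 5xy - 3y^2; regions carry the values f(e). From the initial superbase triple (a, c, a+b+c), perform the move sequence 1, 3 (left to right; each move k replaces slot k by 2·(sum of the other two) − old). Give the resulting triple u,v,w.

start (-4,-3,-2) = (f(1,0),f(0,1),f(1,1))
replace slot 1: 2·((-3)+(-2)) − (-4) = -6 → (-6,-3,-2)
replace slot 3: 2·((-6)+(-3)) − (-2) = -16 → (-6,-3,-16)

-6,-3,-16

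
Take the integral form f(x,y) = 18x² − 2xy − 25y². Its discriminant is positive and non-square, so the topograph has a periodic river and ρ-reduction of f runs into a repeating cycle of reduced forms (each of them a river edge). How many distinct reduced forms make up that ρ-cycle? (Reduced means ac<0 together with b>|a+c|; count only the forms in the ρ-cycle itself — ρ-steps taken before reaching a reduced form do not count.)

D = 1804, ⌊√D⌋ = 42
descent: ρ → (-25,2,18)
descent: ρ → (18,34,-9)  [lands on river]
river: ρ → (-9,38,10)
river: ρ → (10,42,-1)
river: ρ → (-1,42,10)
river: ρ → (10,38,-9)
river: ρ → (-9,34,18)
river: ρ → (18,38,-5)
river: ρ → (-5,42,2)
river: ρ → (2,42,-5)
river: ρ → (-5,38,18)
ρ-cycle length = 10 (tail of 2 descent steps not counted)

10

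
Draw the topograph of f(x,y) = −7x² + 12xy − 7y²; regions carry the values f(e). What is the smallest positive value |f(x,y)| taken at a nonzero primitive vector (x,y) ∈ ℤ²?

translate: b→2 (≡-12 mod 14), so (7,-12,7)→(7,2,2)
flip: (7,2,2)→(2,-2,7)
translate: b→2 (≡-2 mod 4), so (2,-2,7)→(2,2,7)
reduced (well bottom): (2,2,7) with a≤c, −a<b≤a
well minimum |f| = |-2| = 2 (negative-definite)

2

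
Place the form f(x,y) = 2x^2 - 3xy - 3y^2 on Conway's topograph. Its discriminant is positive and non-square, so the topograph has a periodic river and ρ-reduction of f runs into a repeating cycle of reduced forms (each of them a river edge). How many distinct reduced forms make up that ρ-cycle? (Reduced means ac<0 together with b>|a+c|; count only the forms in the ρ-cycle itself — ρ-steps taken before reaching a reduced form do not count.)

D = 33, ⌊√D⌋ = 5
descent: ρ → (-3,3,2)  [lands on river]
river: ρ → (2,5,-1)
river: ρ → (-1,5,2)
river: ρ → (2,3,-3)
ρ-cycle length = 4 (tail of 1 descent step not counted)

4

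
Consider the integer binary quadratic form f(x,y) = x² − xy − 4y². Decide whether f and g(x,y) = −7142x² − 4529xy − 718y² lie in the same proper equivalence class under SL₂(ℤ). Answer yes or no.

D₁ = 17, D₂ = 17
river cycle of f (length 6): (1, 3, -2), (-2, 1, 2), (2, 3, -1), (-1, 3, 2), (2, 1, -2), (-2, 3, 1)
river cycle of g (length 6): (1, 3, -2), (-2, 1, 2), (2, 3, -1), (-1, 3, 2), (2, 1, -2), (-2, 3, 1)
cycles coincide ⇒ equivalent

yes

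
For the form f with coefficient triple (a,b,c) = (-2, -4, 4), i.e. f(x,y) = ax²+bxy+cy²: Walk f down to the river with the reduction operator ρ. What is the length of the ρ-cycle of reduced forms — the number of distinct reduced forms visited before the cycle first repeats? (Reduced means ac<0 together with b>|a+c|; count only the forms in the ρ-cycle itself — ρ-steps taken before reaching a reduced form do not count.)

D = 48, ⌊√D⌋ = 6
descent: ρ → (4,4,-2)  [lands on river]
river: ρ → (-2,4,4)
ρ-cycle length = 2 (tail of 1 descent step not counted)

2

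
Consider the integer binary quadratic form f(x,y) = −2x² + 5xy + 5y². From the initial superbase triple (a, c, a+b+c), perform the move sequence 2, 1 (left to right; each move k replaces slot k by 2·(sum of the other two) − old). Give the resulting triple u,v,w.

start (-2,5,8) = (f(1,0),f(0,1),f(1,1))
replace slot 2: 2·((-2)+8) − 5 = 7 → (-2,7,8)
replace slot 1: 2·(7+8) − (-2) = 32 → (32,7,8)

32,7,8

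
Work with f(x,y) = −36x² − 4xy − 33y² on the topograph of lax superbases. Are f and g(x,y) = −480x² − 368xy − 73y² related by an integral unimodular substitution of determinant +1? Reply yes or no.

D₁ = -4736, D₂ = -4736
f is negative-definite; reduce −f:
−f: flip: (36,4,33)→(33,-4,36)
−f: reduced (well bottom): (33,-4,36) with a≤c, −a<b≤a
flip sign back: reduced form of f is (-33,4,-36)
g is negative-definite; reduce −g:
−g: flip: (480,368,73)→(73,-368,480)
−g: translate: b→70 (≡-368 mod 146), so (73,-368,480)→(73,70,33)
−g: flip: (73,70,33)→(33,-70,73)
−g: translate: b→-4 (≡-70 mod 66), so (33,-70,73)→(33,-4,36)
−g: reduced (well bottom): (33,-4,36) with a≤c, −a<b≤a
flip sign back: reduced form of g is (-33,4,-36)
reduced forms (-33, 4, -36) vs (-33, 4, -36) ⇒ equivalent

yes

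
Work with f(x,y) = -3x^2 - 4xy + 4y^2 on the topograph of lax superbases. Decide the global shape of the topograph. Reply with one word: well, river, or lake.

D = b²−4ac = (-4)² − 4·(-3)·4 = 64
D = 8² is a perfect square ⇒ form factors over ℤ ⇒ lakes

lake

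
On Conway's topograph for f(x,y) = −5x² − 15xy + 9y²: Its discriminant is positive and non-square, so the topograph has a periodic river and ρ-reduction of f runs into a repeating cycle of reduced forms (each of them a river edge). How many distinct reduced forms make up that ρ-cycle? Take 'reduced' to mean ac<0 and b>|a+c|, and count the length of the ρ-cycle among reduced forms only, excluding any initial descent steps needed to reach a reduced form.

D = 405, ⌊√D⌋ = 20
descent: ρ → (9,15,-5)  [lands on river]
river: ρ → (-5,15,9)
river: ρ → (9,3,-11)
river: ρ → (-11,19,1)
river: ρ → (1,19,-11)
river: ρ → (-11,3,9)
ρ-cycle length = 6 (tail of 1 descent step not counted)

6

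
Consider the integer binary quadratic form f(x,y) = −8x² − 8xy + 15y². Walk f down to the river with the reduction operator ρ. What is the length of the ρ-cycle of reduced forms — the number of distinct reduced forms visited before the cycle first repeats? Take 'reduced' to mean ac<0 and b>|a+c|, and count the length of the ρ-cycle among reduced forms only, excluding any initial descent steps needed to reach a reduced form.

D = 544, ⌊√D⌋ = 23
descent: ρ → (15,8,-8)  [lands on river]
river: ρ → (-8,8,15)
river: ρ → (15,22,-1)
river: ρ → (-1,22,15)
ρ-cycle length = 4 (tail of 1 descent step not counted)

4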